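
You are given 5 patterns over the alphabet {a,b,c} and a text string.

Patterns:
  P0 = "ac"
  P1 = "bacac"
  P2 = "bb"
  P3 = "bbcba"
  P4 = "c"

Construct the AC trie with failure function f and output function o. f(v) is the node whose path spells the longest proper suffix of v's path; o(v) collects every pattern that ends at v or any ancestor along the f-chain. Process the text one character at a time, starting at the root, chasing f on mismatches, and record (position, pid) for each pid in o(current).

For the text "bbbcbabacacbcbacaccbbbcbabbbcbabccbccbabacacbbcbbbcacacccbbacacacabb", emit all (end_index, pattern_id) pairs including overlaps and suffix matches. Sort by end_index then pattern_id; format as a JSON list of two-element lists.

Build:
Trie nodes:
  n0 'ε': a→1 b→3 c→12
  n1 'a': c→2
  n2 'ac': ·  [P0 ends]
  n3 'b': a→4 b→8
  n4 'ba': c→5
  n5 'bac': a→6
  n6 'baca': c→7
  n7 'bacac': ·  [P1 ends]
  n8 'bb': c→9  [P2 ends]
  n9 'bbc': b→10
  n10 'bbcb': a→11
  n11 'bbcba': ·  [P3 ends]
  n12 'c': ·  [P4 ends]

Failure links (BFS by depth):
  n1('a'): parent n0 fail=0; on 'a' 0 → fail=0;  out ∅∪∅=∅
  n3('b'): parent n0 fail=0; on 'b' 0 → fail=0;  out ∅∪∅=∅
  n12('c'): parent n0 fail=0; on 'c' 0 → fail=0;  out {4}∪∅={4}
  n2('ac'): parent n1 fail=0; on 'c' 0 → fail=12;  out {0}∪{4}={0,4}
  n4('ba'): parent n3 fail=0; on 'a' 0 → fail=1;  out ∅∪∅=∅
  n8('bb'): parent n3 fail=0; on 'b' 0 → fail=3;  out {2}∪∅={2}
  n5('bac'): parent n4 fail=1; on 'c' 1 → fail=2;  out ∅∪{0,4}={0,4}
  n9('bbc'): parent n8 fail=3; on 'c' 3→0 → fail=12;  out ∅∪{4}={4}
  n6('baca'): parent n5 fail=2; on 'a' 2→12→0 → fail=1;  out ∅∪∅=∅
  n10('bbcb'): parent n9 fail=12; on 'b' 12→0 → fail=3;  out ∅∪∅=∅
  n7('bacac'): parent n6 fail=1; on 'c' 1 → fail=2;  out {1}∪{0,4}={0,1,4}
  n11('bbcba'): parent n10 fail=3; on 'a' 3 → fail=4;  out {3}∪∅={3}

Run:
pos 0 'b': at 3
pos 1 'b': at 8  emit P2@[0:1]
pos 2 'b': at 8 (via fail)  emit P2@[1:2]
pos 3 'c': at 9  emit P4@[3:3]
pos 4 'b': at 10
pos 5 'a': at 11  emit P3@[1:5]
pos 6 'b': at 3 (via fail)
pos 7 'a': at 4
pos 8 'c': at 5  emit P0@[7:8],P4@[8:8]
pos 9 'a': at 6
pos 10 'c': at 7  emit P0@[9:10],P1@[6:10],P4@[10:10]
pos 11 'b': at 3 (via fail)
pos 12 'c': at 12 (via fail)  emit P4@[12:12]
pos 13 'b': at 3 (via fail)
pos 14 'a': at 4
pos 15 'c': at 5  emit P0@[14:15],P4@[15:15]
pos 16 'a': at 6
pos 17 'c': at 7  emit P0@[16:17],P1@[13:17],P4@[17:17]
pos 18 'c': at 12 (via fail)  emit P4@[18:18]
pos 19 'b': at 3 (via fail)
pos 20 'b': at 8  emit P2@[19:20]
pos 21 'b': at 8 (via fail)  emit P2@[20:21]
pos 22 'c': at 9  emit P4@[22:22]
pos 23 'b': at 10
pos 24 'a': at 11  emit P3@[20:24]
pos 25 'b': at 3 (via fail)
pos 26 'b': at 8  emit P2@[25:26]
pos 27 'b': at 8 (via fail)  emit P2@[26:27]
pos 28 'c': at 9  emit P4@[28:28]
pos 29 'b': at 10
pos 30 'a': at 11  emit P3@[26:30]
pos 31 'b': at 3 (via fail)
pos 32 'c': at 12 (via fail)  emit P4@[32:32]
pos 33 'c': at 12 (via fail)  emit P4@[33:33]
pos 34 'b': at 3 (via fail)
pos 35 'c': at 12 (via fail)  emit P4@[35:35]
pos 36 'c': at 12 (via fail)  emit P4@[36:36]
pos 37 'b': at 3 (via fail)
pos 38 'a': at 4
pos 39 'b': at 3 (via fail)
pos 40 'a': at 4
pos 41 'c': at 5  emit P0@[40:41],P4@[41:41]
pos 42 'a': at 6
pos 43 'c': at 7  emit P0@[42:43],P1@[39:43],P4@[43:43]
pos 44 'b': at 3 (via fail)
pos 45 'b': at 8  emit P2@[44:45]
pos 46 'c': at 9  emit P4@[46:46]
pos 47 'b': at 10
pos 48 'b': at 8 (via fail)  emit P2@[47:48]
pos 49 'b': at 8 (via fail)  emit P2@[48:49]
pos 50 'c': at 9  emit P4@[50:50]
pos 51 'a': at 1 (via fail)
pos 52 'c': at 2  emit P0@[51:52],P4@[52:52]
pos 53 'a': at 1 (via fail)
pos 54 'c': at 2  emit P0@[53:54],P4@[54:54]
pos 55 'c': at 12 (via fail)  emit P4@[55:55]
pos 56 'c': at 12 (via fail)  emit P4@[56:56]
pos 57 'b': at 3 (via fail)
pos 58 'b': at 8  emit P2@[57:58]
pos 59 'a': at 4 (via fail)
pos 60 'c': at 5  emit P0@[59:60],P4@[60:60]
pos 61 'a': at 6
pos 62 'c': at 7  emit P0@[61:62],P1@[58:62],P4@[62:62]
pos 63 'a': at 1 (via fail)
pos 64 'c': at 2  emit P0@[63:64],P4@[64:64]
pos 65 'a': at 1 (via fail)
pos 66 'b': at 3 (via fail)
pos 67 'b': at 8  emit P2@[66:67]

Matches: [[1,2],[2,2],[3,4],[5,3],[8,0],[8,4],[10,0],[10,1],[10,4],[12,4],[15,0],[15,4],[17,0],[17,1],[17,4],[18,4],[20,2],[21,2],[22,4],[24,3],[26,2],[27,2],[28,4],[30,3],[32,4],[33,4],[35,4],[36,4],[41,0],[41,4],[43,0],[43,1],[43,4],[45,2],[46,4],[48,2],[49,2],[50,4],[52,0],[52,4],[54,0],[54,4],[55,4],[56,4],[58,2],[60,0],[60,4],[62,0],[62,1],[62,4],[64,0],[64,4],[67,2]]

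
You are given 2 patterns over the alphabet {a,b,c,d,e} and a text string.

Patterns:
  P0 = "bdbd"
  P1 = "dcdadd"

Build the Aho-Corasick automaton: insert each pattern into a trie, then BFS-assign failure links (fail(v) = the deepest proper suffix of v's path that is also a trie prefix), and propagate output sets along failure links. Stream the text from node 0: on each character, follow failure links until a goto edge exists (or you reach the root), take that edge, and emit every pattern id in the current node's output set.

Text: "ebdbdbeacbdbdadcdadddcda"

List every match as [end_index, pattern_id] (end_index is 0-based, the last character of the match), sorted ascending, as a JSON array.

Construct AC machine:
Trie nodes:
  0='ε' goto b→1 d→5
  1='b' goto d→2
  2='bd' goto b→3
  3='bdb' goto d→4
  4='bdbd' goto ·  [P0 ends]
  5='d' goto c→6
  6='dc' goto d→7
  7='dcd' goto a→8
  8='dcda' goto d→9
  9='dcdad' goto d→10
  10='dcdadd' goto ·  [P1 ends]

BFS fail/out derivation:
  n1('b'): parent n0 fail=0; on 'b' 0 → fail=0;  out ∅∪∅=∅
  n5('d'): parent n0 fail=0; on 'd' 0 → fail=0;  out ∅∪∅=∅
  n2('bd'): parent n1 fail=0; on 'd' 0 → fail=5;  out ∅∪∅=∅
  n6('dc'): parent n5 fail=0; on 'c' 0 → fail=0;  out ∅∪∅=∅
  n3('bdb'): parent n2 fail=5; on 'b' 5→0 → fail=1;  out ∅∪∅=∅
  n7('dcd'): parent n6 fail=0; on 'd' 0 → fail=5;  out ∅∪∅=∅
  n4('bdbd'): parent n3 fail=1; on 'd' 1 → fail=2;  out {0}∪∅={0}
  n8('dcda'): parent n7 fail=5; on 'a' 5→0 → fail=0;  out ∅∪∅=∅
  n9('dcdad'): parent n8 fail=0; on 'd' 0 → fail=5;  out ∅∪∅=∅
  n10('dcdadd'): parent n9 fail=5; on 'd' 5→0 → fail=5;  out {1}∪∅={1}

Text stream:
i=0 'e': node 0→0
i=1 'b': node 0→1
i=2 'd': node 1→2
i=3 'b': node 2→3
i=4 'd': node 3→4  ** P0@[1:4]
i=5 'b': node 4→3 (fail-walked)
i=6 'e': node 3→0 (fail-walked)
i=7 'a': node 0→0
i=8 'c': node 0→0
i=9 'b': node 0→1
i=10 'd': node 1→2
i=11 'b': node 2→3
i=12 'd': node 3→4  ** P0@[9:12]
i=13 'a': node 4→0 (fail-walked)
i=14 'd': node 0→5
i=15 'c': node 5→6
i=16 'd': node 6→7
i=17 'a': node 7→8
i=18 'd': node 8→9
i=19 'd': node 9→10  ** P1@[14:19]
i=20 'd': node 10→5 (fail-walked)
i=21 'c': node 5→6
i=22 'd': node 6→7
i=23 'a': node 7→8

Matches: [[4,0],[12,0],[19,1]]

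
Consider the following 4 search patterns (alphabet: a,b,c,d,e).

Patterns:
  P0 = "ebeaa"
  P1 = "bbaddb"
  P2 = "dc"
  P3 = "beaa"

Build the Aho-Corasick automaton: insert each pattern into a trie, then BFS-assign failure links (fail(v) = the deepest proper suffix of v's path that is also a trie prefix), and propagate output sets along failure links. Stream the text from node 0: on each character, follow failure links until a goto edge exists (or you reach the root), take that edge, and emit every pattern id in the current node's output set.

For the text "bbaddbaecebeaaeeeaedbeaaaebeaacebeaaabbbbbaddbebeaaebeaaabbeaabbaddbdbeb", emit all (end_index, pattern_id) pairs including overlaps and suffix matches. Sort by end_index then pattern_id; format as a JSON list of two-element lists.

Build automaton:
Trie nodes:
  0='ε' goto b→6 d→12 e→1
  1='e' goto b→2
  2='eb' goto e→3
  3='ebe' goto a→4
  4='ebea' goto a→5
  5='ebeaa' goto ·  [P0 ends]
  6='b' goto b→7 e→14
  7='bb' goto a→8
  8='bba' goto d→9
  9='bbad' goto d→10
  10='bbadd' goto b→11
  11='bbaddb' goto ·  [P1 ends]
  12='d' goto c→13
  13='dc' goto ·  [P2 ends]
  14='be' goto a→15
  15='bea' goto a→16
  16='beaa' goto ·  [P3 ends]

BFS fail/out derivation:
  fail(1) 'e': from fail(0)=0 chase 'e': 0 ⇒ 0;  out=∅∪out(0)=∅
  fail(6) 'b': from fail(0)=0 chase 'b': 0 ⇒ 0;  out=∅∪out(0)=∅
  fail(12) 'd': from fail(0)=0 chase 'd': 0 ⇒ 0;  out=∅∪out(0)=∅
  fail(2) 'eb': from fail(1)=0 chase 'b': 0 ⇒ 6;  out=∅∪out(6)=∅
  fail(7) 'bb': from fail(6)=0 chase 'b': 0 ⇒ 6;  out=∅∪out(6)=∅
  fail(13) 'dc': from fail(12)=0 chase 'c': 0 ⇒ 0;  out={2}∪out(0)={2}
  fail(14) 'be': from fail(6)=0 chase 'e': 0 ⇒ 1;  out=∅∪out(1)=∅
  fail(3) 'ebe': from fail(2)=6 chase 'e': 6 ⇒ 14;  out=∅∪out(14)=∅
  fail(8) 'bba': from fail(7)=6 chase 'a': 6→0 ⇒ 0;  out=∅∪out(0)=∅
  fail(15) 'bea': from fail(14)=1 chase 'a': 1→0 ⇒ 0;  out=∅∪out(0)=∅
  fail(4) 'ebea': from fail(3)=14 chase 'a': 14 ⇒ 15;  out=∅∪out(15)=∅
  fail(9) 'bbad': from fail(8)=0 chase 'd': 0 ⇒ 12;  out=∅∪out(12)=∅
  fail(16) 'beaa': from fail(15)=0 chase 'a': 0 ⇒ 0;  out={3}∪out(0)={3}
  fail(5) 'ebeaa': from fail(4)=15 chase 'a': 15 ⇒ 16;  out={0}∪out(16)={0,3}
  fail(10) 'bbadd': from fail(9)=12 chase 'd': 12→0 ⇒ 12;  out=∅∪out(12)=∅
  fail(11) 'bbaddb': from fail(10)=12 chase 'b': 12→0 ⇒ 6;  out={1}∪out(6)={1}

Text stream:
[0] read 'b'  n0⇒n6
[1] read 'b'  n6⇒n7
[2] read 'a'  n7⇒n8
[3] read 'd'  n8⇒n9
[4] read 'd'  n9⇒n10
[5] read 'b'  n10⇒n11  emit P1@[0:5]
[6] read 'a'  n11⇒n0 (fail-walked)
[7] read 'e'  n0⇒n1
[8] read 'c'  n1⇒n0 (fail-walked)
[9] read 'e'  n0⇒n1
[10] read 'b'  n1⇒n2
[11] read 'e'  n2⇒n3
[12] read 'a'  n3⇒n4
[13] read 'a'  n4⇒n5  emit P0@[9:13],P3@[10:13]
[14] read 'e'  n5⇒n1 (fail-walked)
[15] read 'e'  n1⇒n1 (fail-walked)
[16] read 'e'  n1⇒n1 (fail-walked)
[17] read 'a'  n1⇒n0 (fail-walked)
[18] read 'e'  n0⇒n1
[19] read 'd'  n1⇒n12 (fail-walked)
[20] read 'b'  n12⇒n6 (fail-walked)
[21] read 'e'  n6⇒n14
[22] read 'a'  n14⇒n15
[23] read 'a'  n15⇒n16  emit P3@[20:23]
[24] read 'a'  n16⇒n0 (fail-walked)
[25] read 'e'  n0⇒n1
[26] read 'b'  n1⇒n2
[27] read 'e'  n2⇒n3
[28] read 'a'  n3⇒n4
[29] read 'a'  n4⇒n5  emit P0@[25:29],P3@[26:29]
[30] read 'c'  n5⇒n0 (fail-walked)
[31] read 'e'  n0⇒n1
[32] read 'b'  n1⇒n2
[33] read 'e'  n2⇒n3
[34] read 'a'  n3⇒n4
[35] read 'a'  n4⇒n5  emit P0@[31:35],P3@[32:35]
[36] read 'a'  n5⇒n0 (fail-walked)
[37] read 'b'  n0⇒n6
[38] read 'b'  n6⇒n7
[39] read 'b'  n7⇒n7 (fail-walked)
[40] read 'b'  n7⇒n7 (fail-walked)
[41] read 'b'  n7⇒n7 (fail-walked)
[42] read 'a'  n7⇒n8
[43] read 'd'  n8⇒n9
[44] read 'd'  n9⇒n10
[45] read 'b'  n10⇒n11  emit P1@[40:45]
[46] read 'e'  n11⇒n14 (fail-walked)
[47] read 'b'  n14⇒n2 (fail-walked)
[48] read 'e'  n2⇒n3
[49] read 'a'  n3⇒n4
[50] read 'a'  n4⇒n5  emit P0@[46:50],P3@[47:50]
[51] read 'e'  n5⇒n1 (fail-walked)
[52] read 'b'  n1⇒n2
[53] read 'e'  n2⇒n3
[54] read 'a'  n3⇒n4
[55] read 'a'  n4⇒n5  emit P0@[51:55],P3@[52:55]
[56] read 'a'  n5⇒n0 (fail-walked)
[57] read 'b'  n0⇒n6
[58] read 'b'  n6⇒n7
[59] read 'e'  n7⇒n14 (fail-walked)
[60] read 'a'  n14⇒n15
[61] read 'a'  n15⇒n16  emit P3@[58:61]
[62] read 'b'  n16⇒n6 (fail-walked)
[63] read 'b'  n6⇒n7
[64] read 'a'  n7⇒n8
[65] read 'd'  n8⇒n9
[66] read 'd'  n9⇒n10
[67] read 'b'  n10⇒n11  emit P1@[62:67]
[68] read 'd'  n11⇒n12 (fail-walked)
[69] read 'b'  n12⇒n6 (fail-walked)
[70] read 'e'  n6⇒n14
[71] read 'b'  n14⇒n2 (fail-walked)

All matches (sorted): [[5,1],[13,0],[13,3],[23,3],[29,0],[29,3],[35,0],[35,3],[45,1],[50,0],[50,3],[55,0],[55,3],[61,3],[67,1]]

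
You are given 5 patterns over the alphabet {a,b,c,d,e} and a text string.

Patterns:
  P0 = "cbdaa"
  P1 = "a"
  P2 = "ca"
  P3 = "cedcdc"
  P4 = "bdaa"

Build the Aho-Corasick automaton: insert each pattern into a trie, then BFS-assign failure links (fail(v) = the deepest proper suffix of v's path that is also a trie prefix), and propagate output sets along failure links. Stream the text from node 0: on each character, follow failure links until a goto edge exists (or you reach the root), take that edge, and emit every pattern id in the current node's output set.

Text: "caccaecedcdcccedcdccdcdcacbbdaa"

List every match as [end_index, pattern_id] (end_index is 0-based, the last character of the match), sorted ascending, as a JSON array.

Construct AC machine:
Trie nodes:
  0='ε' goto a→6 b→13 c→1
  1='c' goto a→7 b→2 e→8
  2='cb' goto d→3
  3='cbd' goto a→4
  4='cbda' goto a→5
  5='cbdaa' goto ·  ←P0
  6='a' goto ·  ←P1
  7='ca' goto ·  ←P2
  8='ce' goto d→9
  9='ced' goto c→10
  10='cedc' goto d→11
  11='cedcd' goto c→12
  12='cedcdc' goto ·  ←P3
  13='b' goto d→14
  14='bd' goto a→15
  15='bda' goto a→16
  16='bdaa' goto ·  ←P4

BFS fail/out derivation:
  n1('c'): parent n0 fail=0; on 'c' 0 → fail=0;  out ∅∪∅=∅
  n6('a'): parent n0 fail=0; on 'a' 0 → fail=0;  out {1}∪∅={1}
  n13('b'): parent n0 fail=0; on 'b' 0 → fail=0;  out ∅∪∅=∅
  n2('cb'): parent n1 fail=0; on 'b' 0 → fail=13;  out ∅∪∅=∅
  n7('ca'): parent n1 fail=0; on 'a' 0 → fail=6;  out {2}∪{1}={1,2}
  n8('ce'): parent n1 fail=0; on 'e' 0 → fail=0;  out ∅∪∅=∅
  n14('bd'): parent n13 fail=0; on 'd' 0 → fail=0;  out ∅∪∅=∅
  n3('cbd'): parent n2 fail=13; on 'd' 13 → fail=14;  out ∅∪∅=∅
  n9('ced'): parent n8 fail=0; on 'd' 0 → fail=0;  out ∅∪∅=∅
  n15('bda'): parent n14 fail=0; on 'a' 0 → fail=6;  out ∅∪{1}={1}
  n4('cbda'): parent n3 fail=14; on 'a' 14 → fail=15;  out ∅∪{1}={1}
  n10('cedc'): parent n9 fail=0; on 'c' 0 → fail=1;  out ∅∪∅=∅
  n16('bdaa'): parent n15 fail=6; on 'a' 6→0 → fail=6;  out {4}∪{1}={1,4}
  n5('cbdaa'): parent n4 fail=15; on 'a' 15 → fail=16;  out {0}∪{1,4}={0,1,4}
  n11('cedcd'): parent n10 fail=1; on 'd' 1→0 → fail=0;  out ∅∪∅=∅
  n12('cedcdc'): parent n11 fail=0; on 'c' 0 → fail=1;  out {3}∪∅={3}

Scan:
[0] read 'c'  n0⇒n1
[1] read 'a'  n1⇒n7  → match P1@[1:1],P2@[0:1]
[2] read 'c'  n7⇒n1 ·f
[3] read 'c'  n1⇒n1 ·f
[4] read 'a'  n1⇒n7  → match P1@[4:4],P2@[3:4]
[5] read 'e'  n7⇒n0 ·f
[6] read 'c'  n0⇒n1
[7] read 'e'  n1⇒n8
[8] read 'd'  n8⇒n9
[9] read 'c'  n9⇒n10
[10] read 'd'  n10⇒n11
[11] read 'c'  n11⇒n12  → match P3@[6:11]
[12] read 'c'  n12⇒n1 ·f
[13] read 'c'  n1⇒n1 ·f
[14] read 'e'  n1⇒n8
[15] read 'd'  n8⇒n9
[16] read 'c'  n9⇒n10
[17] read 'd'  n10⇒n11
[18] read 'c'  n11⇒n12  → match P3@[13:18]
[19] read 'c'  n12⇒n1 ·f
[20] read 'd'  n1⇒n0 ·f
[21] read 'c'  n0⇒n1
[22] read 'd'  n1⇒n0 ·f
[23] read 'c'  n0⇒n1
[24] read 'a'  n1⇒n7  → match P1@[24:24],P2@[23:24]
[25] read 'c'  n7⇒n1 ·f
[26] read 'b'  n1⇒n2
[27] read 'b'  n2⇒n13 ·f
[28] read 'd'  n13⇒n14
[29] read 'a'  n14⇒n15  → match P1@[29:29]
[30] read 'a'  n15⇒n16  → match P1@[30:30],P4@[27:30]

All matches (sorted): [[1,1],[1,2],[4,1],[4,2],[11,3],[18,3],[24,1],[24,2],[29,1],[30,1],[30,4]]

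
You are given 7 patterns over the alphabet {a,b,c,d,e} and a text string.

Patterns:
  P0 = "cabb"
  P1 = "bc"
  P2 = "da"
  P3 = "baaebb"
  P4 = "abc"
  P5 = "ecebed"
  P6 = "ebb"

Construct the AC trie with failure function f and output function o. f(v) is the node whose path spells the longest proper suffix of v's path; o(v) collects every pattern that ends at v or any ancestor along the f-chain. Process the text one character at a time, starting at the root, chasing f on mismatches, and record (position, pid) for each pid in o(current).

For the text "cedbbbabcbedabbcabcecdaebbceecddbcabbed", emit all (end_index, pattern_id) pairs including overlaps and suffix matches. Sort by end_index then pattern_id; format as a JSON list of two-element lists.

Construct AC machine:
Trie (insert patterns):
  n0 'ε': a→14 b→5 c→1 d→7 e→17
  n1 'c': a→2
  n2 'ca': b→3
  n3 'cab': b→4
  n4 'cabb': ·  [P0 ends]
  n5 'b': a→9 c→6
  n6 'bc': ·  [P1 ends]
  n7 'd': a→8
  n8 'da': ·  [P2 ends]
  n9 'ba': a→10
  n10 'baa': e→11
  n11 'baae': b→12
  n12 'baaeb': b→13
  n13 'baaebb': ·  [P3 ends]
  n14 'a': b→15
  n15 'ab': c→16
  n16 'abc': ·  [P4 ends]
  n17 'e': b→23 c→18
  n18 'ec': e→19
  n19 'ece': b→20
  n20 'eceb': e→21
  n21 'ecebe': d→22
  n22 'ecebed': ·  [P5 ends]
  n23 'eb': b→24
  n24 'ebb': ·  [P6 ends]

BFS fail/out derivation:
  fail(1) 'c': from fail(0)=0 chase 'c': 0 ⇒ 0;  out=∅∪out(0)=∅
  fail(5) 'b': from fail(0)=0 chase 'b': 0 ⇒ 0;  out=∅∪out(0)=∅
  fail(7) 'd': from fail(0)=0 chase 'd': 0 ⇒ 0;  out=∅∪out(0)=∅
  fail(14) 'a': from fail(0)=0 chase 'a': 0 ⇒ 0;  out=∅∪out(0)=∅
  fail(17) 'e': from fail(0)=0 chase 'e': 0 ⇒ 0;  out=∅∪out(0)=∅
  fail(2) 'ca': from fail(1)=0 chase 'a': 0 ⇒ 14;  out=∅∪out(14)=∅
  fail(6) 'bc': from fail(5)=0 chase 'c': 0 ⇒ 1;  out={1}∪out(1)={1}
  fail(8) 'da': from fail(7)=0 chase 'a': 0 ⇒ 14;  out={2}∪out(14)={2}
  fail(9) 'ba': from fail(5)=0 chase 'a': 0 ⇒ 14;  out=∅∪out(14)=∅
  fail(15) 'ab': from fail(14)=0 chase 'b': 0 ⇒ 5;  out=∅∪out(5)=∅
  fail(18) 'ec': from fail(17)=0 chase 'c': 0 ⇒ 1;  out=∅∪out(1)=∅
  fail(23) 'eb': from fail(17)=0 chase 'b': 0 ⇒ 5;  out=∅∪out(5)=∅
  fail(3) 'cab': from fail(2)=14 chase 'b': 14 ⇒ 15;  out=∅∪out(15)=∅
  fail(10) 'baa': from fail(9)=14 chase 'a': 14→0 ⇒ 14;  out=∅∪out(14)=∅
  fail(16) 'abc': from fail(15)=5 chase 'c': 5 ⇒ 6;  out={4}∪out(6)={1,4}
  fail(19) 'ece': from fail(18)=1 chase 'e': 1→0 ⇒ 17;  out=∅∪out(17)=∅
  fail(24) 'ebb': from fail(23)=5 chase 'b': 5→0 ⇒ 5;  out={6}∪out(5)={6}
  fail(4) 'cabb': from fail(3)=15 chase 'b': 15→5→0 ⇒ 5;  out={0}∪out(5)={0}
  fail(11) 'baae': from fail(10)=14 chase 'e': 14→0 ⇒ 17;  out=∅∪out(17)=∅
  fail(20) 'eceb': from fail(19)=17 chase 'b': 17 ⇒ 23;  out=∅∪out(23)=∅
  fail(12) 'baaeb': from fail(11)=17 chase 'b': 17 ⇒ 23;  out=∅∪out(23)=∅
  fail(21) 'ecebe': from fail(20)=23 chase 'e': 23→5→0 ⇒ 17;  out=∅∪out(17)=∅
  fail(13) 'baaebb': from fail(12)=23 chase 'b': 23 ⇒ 24;  out={3}∪out(24)={3,6}
  fail(22) 'ecebed': from fail(21)=17 chase 'd': 17→0 ⇒ 7;  out={5}∪out(7)={5}

Text stream:
[0] read 'c'  n0⇒n1
[1] read 'e'  n1⇒n17 ·f
[2] read 'd'  n17⇒n7 ·f
[3] read 'b'  n7⇒n5 ·f
[4] read 'b'  n5⇒n5 ·f
[5] read 'b'  n5⇒n5 ·f
[6] read 'a'  n5⇒n9
[7] read 'b'  n9⇒n15 ·f
[8] read 'c'  n15⇒n16  ** P1@[7:8],P4@[6:8]
[9] read 'b'  n16⇒n5 ·f
[10] read 'e'  n5⇒n17 ·f
[11] read 'd'  n17⇒n7 ·f
[12] read 'a'  n7⇒n8  ** P2@[11:12]
[13] read 'b'  n8⇒n15 ·f
[14] read 'b'  n15⇒n5 ·f
[15] read 'c'  n5⇒n6  ** P1@[14:15]
[16] read 'a'  n6⇒n2 ·f
[17] read 'b'  n2⇒n3
[18] read 'c'  n3⇒n16 ·f  ** P1@[17:18],P4@[16:18]
[19] read 'e'  n16⇒n17 ·f
[20] read 'c'  n17⇒n18
[21] read 'd'  n18⇒n7 ·f
[22] read 'a'  n7⇒n8  ** P2@[21:22]
[23] read 'e'  n8⇒n17 ·f
[24] read 'b'  n17⇒n23
[25] read 'b'  n23⇒n24  ** P6@[23:25]
[26] read 'c'  n24⇒n6 ·f  ** P1@[25:26]
[27] read 'e'  n6⇒n17 ·f
[28] read 'e'  n17⇒n17 ·f
[29] read 'c'  n17⇒n18
[30] read 'd'  n18⇒n7 ·f
[31] read 'd'  n7⇒n7 ·f
[32] read 'b'  n7⇒n5 ·f
[33] read 'c'  n5⇒n6  ** P1@[32:33]
[34] read 'a'  n6⇒n2 ·f
[35] read 'b'  n2⇒n3
[36] read 'b'  n3⇒n4  ** P0@[33:36]
[37] read 'e'  n4⇒n17 ·f
[38] read 'd'  n17⇒n7 ·f

Matches: [[8,1],[8,4],[12,2],[15,1],[18,1],[18,4],[22,2],[25,6],[26,1],[33,1],[36,0]]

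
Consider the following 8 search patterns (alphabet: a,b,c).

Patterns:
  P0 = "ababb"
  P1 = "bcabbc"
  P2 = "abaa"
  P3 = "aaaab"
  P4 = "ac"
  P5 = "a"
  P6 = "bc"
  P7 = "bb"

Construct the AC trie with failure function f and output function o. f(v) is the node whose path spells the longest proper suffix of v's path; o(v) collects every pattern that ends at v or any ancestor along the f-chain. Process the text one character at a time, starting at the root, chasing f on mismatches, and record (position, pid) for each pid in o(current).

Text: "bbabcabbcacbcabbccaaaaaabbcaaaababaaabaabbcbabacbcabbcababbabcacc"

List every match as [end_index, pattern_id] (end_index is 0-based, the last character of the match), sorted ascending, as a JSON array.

Construct AC machine:
Trie nodes:
  n0 'ε': a→1 b→6
  n1 'a': a→13 b→2 c→17  [P5 ends]
  n2 'ab': a→3
  n3 'aba': a→12 b→4
  n4 'abab': b→5
  n5 'ababb': ·  [P0 ends]
  n6 'b': b→18 c→7
  n7 'bc': a→8  [P6 ends]
  n8 'bca': b→9
  n9 'bcab': b→10
  n10 'bcabb': c→11
  n11 'bcabbc': ·  [P1 ends]
  n12 'abaa': ·  [P2 ends]
  n13 'aa': a→14
  n14 'aaa': a→15
  n15 'aaaa': b→16
  n16 'aaaab': ·  [P3 ends]
  n17 'ac': ·  [P4 ends]
  n18 'bb': ·  [P7 ends]

Failure links (BFS by depth):
  n1('a'): parent n0 fail=0; on 'a' 0 → fail=0;  out {5}∪∅={5}
  n6('b'): parent n0 fail=0; on 'b' 0 → fail=0;  out ∅∪∅=∅
  n2('ab'): parent n1 fail=0; on 'b' 0 → fail=6;  out ∅∪∅=∅
  n7('bc'): parent n6 fail=0; on 'c' 0 → fail=0;  out {6}∪∅={6}
  n13('aa'): parent n1 fail=0; on 'a' 0 → fail=1;  out ∅∪{5}={5}
  n17('ac'): parent n1 fail=0; on 'c' 0 → fail=0;  out {4}∪∅={4}
  n18('bb'): parent n6 fail=0; on 'b' 0 → fail=6;  out {7}∪∅={7}
  n3('aba'): parent n2 fail=6; on 'a' 6→0 → fail=1;  out ∅∪{5}={5}
  n8('bca'): parent n7 fail=0; on 'a' 0 → fail=1;  out ∅∪{5}={5}
  n14('aaa'): parent n13 fail=1; on 'a' 1 → fail=13;  out ∅∪{5}={5}
  n4('abab'): parent n3 fail=1; on 'b' 1 → fail=2;  out ∅∪∅=∅
  n9('bcab'): parent n8 fail=1; on 'b' 1 → fail=2;  out ∅∪∅=∅
  n12('abaa'): parent n3 fail=1; on 'a' 1 → fail=13;  out {2}∪{5}={2,5}
  n15('aaaa'): parent n14 fail=13; on 'a' 13 → fail=14;  out ∅∪{5}={5}
  n5('ababb'): parent n4 fail=2; on 'b' 2→6 → fail=18;  out {0}∪{7}={0,7}
  n10('bcabb'): parent n9 fail=2; on 'b' 2→6 → fail=18;  out ∅∪{7}={7}
  n16('aaaab'): parent n15 fail=14; on 'b' 14→13→1 → fail=2;  out {3}∪∅={3}
  n11('bcabbc'): parent n10 fail=18; on 'c' 18→6 → fail=7;  out {1}∪{6}={1,6}

Text stream:
i=0 'b': node 0→6
i=1 'b': node 6→18  → match P7@[0:1]
i=2 'a': node 18→1 (via fail)  → match P5@[2:2]
i=3 'b': node 1→2
i=4 'c': node 2→7 (via fail)  → match P6@[3:4]
i=5 'a': node 7→8  → match P5@[5:5]
i=6 'b': node 8→9
i=7 'b': node 9→10  → match P7@[6:7]
i=8 'c': node 10→11  → match P1@[3:8],P6@[7:8]
i=9 'a': node 11→8 (via fail)  → match P5@[9:9]
i=10 'c': node 8→17 (via fail)  → match P4@[9:10]
i=11 'b': node 17→6 (via fail)
i=12 'c': node 6→7  → match P6@[11:12]
i=13 'a': node 7→8  → match P5@[13:13]
i=14 'b': node 8→9
i=15 'b': node 9→10  → match P7@[14:15]
i=16 'c': node 10→11  → match P1@[11:16],P6@[15:16]
i=17 'c': node 11→0 (via fail)
i=18 'a': node 0→1  → match P5@[18:18]
i=19 'a': node 1→13  → match P5@[19:19]
i=20 'a': node 13→14  → match P5@[20:20]
i=21 'a': node 14→15  → match P5@[21:21]
i=22 'a': node 15→15 (via fail)  → match P5@[22:22]
i=23 'a': node 15→15 (via fail)  → match P5@[23:23]
i=24 'b': node 15→16  → match P3@[20:24]
i=25 'b': node 16→18 (via fail)  → match P7@[24:25]
i=26 'c': node 18→7 (via fail)  → match P6@[25:26]
i=27 'a': node 7→8  → match P5@[27:27]
i=28 'a': node 8→13 (via fail)  → match P5@[28:28]
i=29 'a': node 13→14  → match P5@[29:29]
i=30 'a': node 14→15  → match P5@[30:30]
i=31 'b': node 15→16  → match P3@[27:31]
i=32 'a': node 16→3 (via fail)  → match P5@[32:32]
i=33 'b': node 3→4
i=34 'a': node 4→3 (via fail)  → match P5@[34:34]
i=35 'a': node 3→12  → match P2@[32:35],P5@[35:35]
i=36 'a': node 12→14 (via fail)  → match P5@[36:36]
i=37 'b': node 14→2 (via fail)
i=38 'a': node 2→3  → match P5@[38:38]
i=39 'a': node 3→12  → match P2@[36:39],P5@[39:39]
i=40 'b': node 12→2 (via fail)
i=41 'b': node 2→18 (via fail)  → match P7@[40:41]
i=42 'c': node 18→7 (via fail)  → match P6@[41:42]
i=43 'b': node 7→6 (via fail)
i=44 'a': node 6→1 (via fail)  → match P5@[44:44]
i=45 'b': node 1→2
i=46 'a': node 2→3  → match P5@[46:46]
i=47 'c': node 3→17 (via fail)  → match P4@[46:47]
i=48 'b': node 17→6 (via fail)
i=49 'c': node 6→7  → match P6@[48:49]
i=50 'a': node 7→8  → match P5@[50:50]
i=51 'b': node 8→9
i=52 'b': node 9→10  → match P7@[51:52]
i=53 'c': node 10→11  → match P1@[48:53],P6@[52:53]
i=54 'a': node 11→8 (via fail)  → match P5@[54:54]
i=55 'b': node 8→9
i=56 'a': node 9→3 (via fail)  → match P5@[56:56]
i=57 'b': node 3→4
i=58 'b': node 4→5  → match P0@[54:58],P7@[57:58]
i=59 'a': node 5→1 (via fail)  → match P5@[59:59]
i=60 'b': node 1→2
i=61 'c': node 2→7 (via fail)  → match P6@[60:61]
i=62 'a': node 7→8  → match P5@[62:62]
i=63 'c': node 8→17 (via fail)  → match P4@[62:63]
i=64 'c': node 17→0 (via fail)

All matches (sorted): [[1,7],[2,5],[4,6],[5,5],[7,7],[8,1],[8,6],[9,5],[10,4],[12,6],[13,5],[15,7],[16,1],[16,6],[18,5],[19,5],[20,5],[21,5],[22,5],[23,5],[24,3],[25,7],[26,6],[27,5],[28,5],[29,5],[30,5],[31,3],[32,5],[34,5],[35,2],[35,5],[36,5],[38,5],[39,2],[39,5],[41,7],[42,6],[44,5],[46,5],[47,4],[49,6],[50,5],[52,7],[53,1],[53,6],[54,5],[56,5],[58,0],[58,7],[59,5],[61,6],[62,5],[63,4]]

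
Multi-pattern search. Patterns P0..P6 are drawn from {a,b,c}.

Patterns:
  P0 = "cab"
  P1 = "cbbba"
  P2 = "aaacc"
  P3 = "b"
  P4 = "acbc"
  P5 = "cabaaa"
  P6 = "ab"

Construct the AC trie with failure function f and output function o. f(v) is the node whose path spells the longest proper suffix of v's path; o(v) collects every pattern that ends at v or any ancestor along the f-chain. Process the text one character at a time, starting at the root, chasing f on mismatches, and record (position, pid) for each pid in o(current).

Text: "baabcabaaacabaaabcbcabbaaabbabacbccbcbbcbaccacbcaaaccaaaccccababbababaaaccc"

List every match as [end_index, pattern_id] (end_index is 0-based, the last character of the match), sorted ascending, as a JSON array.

Build automaton:
Trie (insert patterns):
  n0 'ε': a→8 b→13 c→1
  n1 'c': a→2 b→4
  n2 'ca': b→3
  n3 'cab': a→17  [P0 ends]
  n4 'cb': b→5
  n5 'cbb': b→6
  n6 'cbbb': a→7
  n7 'cbbba': ·  [P1 ends]
  n8 'a': a→9 b→20 c→14
  n9 'aa': a→10
  n10 'aaa': c→11
  n11 'aaac': c→12
  n12 'aaacc': ·  [P2 ends]
  n13 'b': ·  [P3 ends]
  n14 'ac': b→15
  n15 'acb': c→16
  n16 'acbc': ·  [P4 ends]
  n17 'caba': a→18
  n18 'cabaa': a→19
  n19 'cabaaa': ·  [P5 ends]
  n20 'ab': ·  [P6 ends]

BFS fail/out derivation:
  fail(1) 'c': from fail(0)=0 chase 'c': 0 ⇒ 0;  out=∅∪out(0)=∅
  fail(8) 'a': from fail(0)=0 chase 'a': 0 ⇒ 0;  out=∅∪out(0)=∅
  fail(13) 'b': from fail(0)=0 chase 'b': 0 ⇒ 0;  out={3}∪out(0)={3}
  fail(2) 'ca': from fail(1)=0 chase 'a': 0 ⇒ 8;  out=∅∪out(8)=∅
  fail(4) 'cb': from fail(1)=0 chase 'b': 0 ⇒ 13;  out=∅∪out(13)={3}
  fail(9) 'aa': from fail(8)=0 chase 'a': 0 ⇒ 8;  out=∅∪out(8)=∅
  fail(14) 'ac': from fail(8)=0 chase 'c': 0 ⇒ 1;  out=∅∪out(1)=∅
  fail(20) 'ab': from fail(8)=0 chase 'b': 0 ⇒ 13;  out={6}∪out(13)={3,6}
  fail(3) 'cab': from fail(2)=8 chase 'b': 8 ⇒ 20;  out={0}∪out(20)={0,3,6}
  fail(5) 'cbb': from fail(4)=13 chase 'b': 13→0 ⇒ 13;  out=∅∪out(13)={3}
  fail(10) 'aaa': from fail(9)=8 chase 'a': 8 ⇒ 9;  out=∅∪out(9)=∅
  fail(15) 'acb': from fail(14)=1 chase 'b': 1 ⇒ 4;  out=∅∪out(4)={3}
  fail(6) 'cbbb': from fail(5)=13 chase 'b': 13→0 ⇒ 13;  out=∅∪out(13)={3}
  fail(11) 'aaac': from fail(10)=9 chase 'c': 9→8 ⇒ 14;  out=∅∪out(14)=∅
  fail(16) 'acbc': from fail(15)=4 chase 'c': 4→13→0 ⇒ 1;  out={4}∪out(1)={4}
  fail(17) 'caba': from fail(3)=20 chase 'a': 20→13→0 ⇒ 8;  out=∅∪out(8)=∅
  fail(7) 'cbbba': from fail(6)=13 chase 'a': 13→0 ⇒ 8;  out={1}∪out(8)={1}
  fail(12) 'aaacc': from fail(11)=14 chase 'c': 14→1→0 ⇒ 1;  out={2}∪out(1)={2}
  fail(18) 'cabaa': from fail(17)=8 chase 'a': 8 ⇒ 9;  out=∅∪out(9)=∅
  fail(19) 'cabaaa': from fail(18)=9 chase 'a': 9 ⇒ 10;  out={5}∪out(10)={5}

Run:
[0] read 'b'  n0⇒n13  → match P3@[0:0]
[1] read 'a'  n13⇒n8 (via fail)
[2] read 'a'  n8⇒n9
[3] read 'b'  n9⇒n20 (via fail)  → match P3@[3:3],P6@[2:3]
[4] read 'c'  n20⇒n1 (via fail)
[5] read 'a'  n1⇒n2
[6] read 'b'  n2⇒n3  → match P0@[4:6],P3@[6:6],P6@[5:6]
[7] read 'a'  n3⇒n17
[8] read 'a'  n17⇒n18
[9] read 'a'  n18⇒n19  → match P5@[4:9]
[10] read 'c'  n19⇒n11 (via fail)
[11] read 'a'  n11⇒n2 (via fail)
[12] read 'b'  n2⇒n3  → match P0@[10:12],P3@[12:12],P6@[11:12]
[13] read 'a'  n3⇒n17
[14] read 'a'  n17⇒n18
[15] read 'a'  n18⇒n19  → match P5@[10:15]
[16] read 'b'  n19⇒n20 (via fail)  → match P3@[16:16],P6@[15:16]
[17] read 'c'  n20⇒n1 (via fail)
[18] read 'b'  n1⇒n4  → match P3@[18:18]
[19] read 'c'  n4⇒n1 (via fail)
[20] read 'a'  n1⇒n2
[21] read 'b'  n2⇒n3  → match P0@[19:21],P3@[21:21],P6@[20:21]
[22] read 'b'  n3⇒n13 (via fail)  → match P3@[22:22]
[23] read 'a'  n13⇒n8 (via fail)
[24] read 'a'  n8⇒n9
[25] read 'a'  n9⇒n10
[26] read 'b'  n10⇒n20 (via fail)  → match P3@[26:26],P6@[25:26]
[27] read 'b'  n20⇒n13 (via fail)  → match P3@[27:27]
[28] read 'a'  n13⇒n8 (via fail)
[29] read 'b'  n8⇒n20  → match P3@[29:29],P6@[28:29]
[30] read 'a'  n20⇒n8 (via fail)
[31] read 'c'  n8⇒n14
[32] read 'b'  n14⇒n15  → match P3@[32:32]
[33] read 'c'  n15⇒n16  → match P4@[30:33]
[34] read 'c'  n16⇒n1 (via fail)
[35] read 'b'  n1⇒n4  → match P3@[35:35]
[36] read 'c'  n4⇒n1 (via fail)
[37] read 'b'  n1⇒n4  → match P3@[37:37]
[38] read 'b'  n4⇒n5  → match P3@[38:38]
[39] read 'c'  n5⇒n1 (via fail)
[40] read 'b'  n1⇒n4  → match P3@[40:40]
[41] read 'a'  n4⇒n8 (via fail)
[42] read 'c'  n8⇒n14
[43] read 'c'  n14⇒n1 (via fail)
[44] read 'a'  n1⇒n2
[45] read 'c'  n2⇒n14 (via fail)
[46] read 'b'  n14⇒n15  → match P3@[46:46]
[47] read 'c'  n15⇒n16  → match P4@[44:47]
[48] read 'a'  n16⇒n2 (via fail)
[49] read 'a'  n2⇒n9 (via fail)
[50] read 'a'  n9⇒n10
[51] read 'c'  n10⇒n11
[52] read 'c'  n11⇒n12  → match P2@[48:52]
[53] read 'a'  n12⇒n2 (via fail)
[54] read 'a'  n2⇒n9 (via fail)
[55] read 'a'  n9⇒n10
[56] read 'c'  n10⇒n11
[57] read 'c'  n11⇒n12  → match P2@[53:57]
[58] read 'c'  n12⇒n1 (via fail)
[59] read 'c'  n1⇒n1 (via fail)
[60] read 'a'  n1⇒n2
[61] read 'b'  n2⇒n3  → match P0@[59:61],P3@[61:61],P6@[60:61]
[62] read 'a'  n3⇒n17
[63] read 'b'  n17⇒n20 (via fail)  → match P3@[63:63],P6@[62:63]
[64] read 'b'  n20⇒n13 (via fail)  → match P3@[64:64]
[65] read 'a'  n13⇒n8 (via fail)
[66] read 'b'  n8⇒n20  → match P3@[66:66],P6@[65:66]
[67] read 'a'  n20⇒n8 (via fail)
[68] read 'b'  n8⇒n20  → match P3@[68:68],P6@[67:68]
[69] read 'a'  n20⇒n8 (via fail)
[70] read 'a'  n8⇒n9
[71] read 'a'  n9⇒n10
[72] read 'c'  n10⇒n11
[73] read 'c'  n11⇒n12  → match P2@[69:73]
[74] read 'c'  n12⇒n1 (via fail)

All matches (sorted): [[0,3],[3,3],[3,6],[6,0],[6,3],[6,6],[9,5],[12,0],[12,3],[12,6],[15,5],[16,3],[16,6],[18,3],[21,0],[21,3],[21,6],[22,3],[26,3],[26,6],[27,3],[29,3],[29,6],[32,3],[33,4],[35,3],[37,3],[38,3],[40,3],[46,3],[47,4],[52,2],[57,2],[61,0],[61,3],[61,6],[63,3],[63,6],[64,3],[66,3],[66,6],[68,3],[68,6],[73,2]]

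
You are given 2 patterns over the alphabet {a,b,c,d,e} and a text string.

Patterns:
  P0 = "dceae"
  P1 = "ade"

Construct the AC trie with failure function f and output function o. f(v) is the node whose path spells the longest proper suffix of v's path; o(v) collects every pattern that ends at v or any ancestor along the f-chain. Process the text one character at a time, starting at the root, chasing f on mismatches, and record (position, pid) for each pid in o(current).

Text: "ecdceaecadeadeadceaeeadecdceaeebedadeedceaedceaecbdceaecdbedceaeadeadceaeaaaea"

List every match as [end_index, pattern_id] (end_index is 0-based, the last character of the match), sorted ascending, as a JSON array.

Construct AC machine:
Trie (insert patterns):
  n0 'ε': a→6 d→1
  n1 'd': c→2
  n2 'dc': e→3
  n3 'dce': a→4
  n4 'dcea': e→5
  n5 'dceae': ·  [P0 ends]
  n6 'a': d→7
  n7 'ad': e→8
  n8 'ade': ·  [P1 ends]

BFS fail/out derivation:
  n1('d'): parent n0 fail=0; on 'd' 0 → fail=0;  out ∅∪∅=∅
  n6('a'): parent n0 fail=0; on 'a' 0 → fail=0;  out ∅∪∅=∅
  n2('dc'): parent n1 fail=0; on 'c' 0 → fail=0;  out ∅∪∅=∅
  n7('ad'): parent n6 fail=0; on 'd' 0 → fail=1;  out ∅∪∅=∅
  n3('dce'): parent n2 fail=0; on 'e' 0 → fail=0;  out ∅∪∅=∅
  n8('ade'): parent n7 fail=1; on 'e' 1→0 → fail=0;  out {1}∪∅={1}
  n4('dcea'): parent n3 fail=0; on 'a' 0 → fail=6;  out ∅∪∅=∅
  n5('dceae'): parent n4 fail=6; on 'e' 6→0 → fail=0;  out {0}∪∅={0}

Scan:
i=0 'e': node 0→0
i=1 'c': node 0→0
i=2 'd': node 0→1
i=3 'c': node 1→2
i=4 'e': node 2→3
i=5 'a': node 3→4
i=6 'e': node 4→5  → match P0@[2:6]
i=7 'c': node 5→0 ·f
i=8 'a': node 0→6
i=9 'd': node 6→7
i=10 'e': node 7→8  → match P1@[8:10]
i=11 'a': node 8→6 ·f
i=12 'd': node 6→7
i=13 'e': node 7→8  → match P1@[11:13]
i=14 'a': node 8→6 ·f
i=15 'd': node 6→7
i=16 'c': node 7→2 ·f
i=17 'e': node 2→3
i=18 'a': node 3→4
i=19 'e': node 4→5  → match P0@[15:19]
i=20 'e': node 5→0 ·f
i=21 'a': node 0→6
i=22 'd': node 6→7
i=23 'e': node 7→8  → match P1@[21:23]
i=24 'c': node 8→0 ·f
i=25 'd': node 0→1
i=26 'c': node 1→2
i=27 'e': node 2→3
i=28 'a': node 3→4
i=29 'e': node 4→5  → match P0@[25:29]
i=30 'e': node 5→0 ·f
i=31 'b': node 0→0
i=32 'e': node 0→0
i=33 'd': node 0→1
i=34 'a': node 1→6 ·f
i=35 'd': node 6→7
i=36 'e': node 7→8  → match P1@[34:36]
i=37 'e': node 8→0 ·f
i=38 'd': node 0→1
i=39 'c': node 1→2
i=40 'e': node 2→3
i=41 'a': node 3→4
i=42 'e': node 4→5  → match P0@[38:42]
i=43 'd': node 5→1 ·f
i=44 'c': node 1→2
i=45 'e': node 2→3
i=46 'a': node 3→4
i=47 'e': node 4→5  → match P0@[43:47]
i=48 'c': node 5→0 ·f
i=49 'b': node 0→0
i=50 'd': node 0→1
i=51 'c': node 1→2
i=52 'e': node 2→3
i=53 'a': node 3→4
i=54 'e': node 4→5  → match P0@[50:54]
i=55 'c': node 5→0 ·f
i=56 'd': node 0→1
i=57 'b': node 1→0 ·f
i=58 'e': node 0→0
i=59 'd': node 0→1
i=60 'c': node 1→2
i=61 'e': node 2→3
i=62 'a': node 3→4
i=63 'e': node 4→5  → match P0@[59:63]
i=64 'a': node 5→6 ·f
i=65 'd': node 6→7
i=66 'e': node 7→8  → match P1@[64:66]
i=67 'a': node 8→6 ·f
i=68 'd': node 6→7
i=69 'c': node 7→2 ·f
i=70 'e': node 2→3
i=71 'a': node 3→4
i=72 'e': node 4→5  → match P0@[68:72]
i=73 'a': node 5→6 ·f
i=74 'a': node 6→6 ·f
i=75 'a': node 6→6 ·f
i=76 'e': node 6→0 ·f
i=77 'a': node 0→6

Matches: [[6,0],[10,1],[13,1],[19,0],[23,1],[29,0],[36,1],[42,0],[47,0],[54,0],[63,0],[66,1],[72,0]]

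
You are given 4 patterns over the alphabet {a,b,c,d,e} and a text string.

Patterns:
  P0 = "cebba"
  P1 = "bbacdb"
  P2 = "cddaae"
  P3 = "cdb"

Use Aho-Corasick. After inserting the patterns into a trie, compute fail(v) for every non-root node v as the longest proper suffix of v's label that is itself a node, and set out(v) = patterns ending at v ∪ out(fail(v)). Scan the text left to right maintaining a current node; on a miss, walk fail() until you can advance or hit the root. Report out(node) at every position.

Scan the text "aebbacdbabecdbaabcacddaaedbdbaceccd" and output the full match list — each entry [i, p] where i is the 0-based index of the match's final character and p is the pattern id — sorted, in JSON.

Build:
Trie nodes:
  0='ε' goto b→6 c→1
  1='c' goto d→12 e→2
  2='ce' goto b→3
  3='ceb' goto b→4
  4='cebb' goto a→5
  5='cebba' goto ·  ←P0
  6='b' goto b→7
  7='bb' goto a→8
  8='bba' goto c→9
  9='bbac' goto d→10
  10='bbacd' goto b→11
  11='bbacdb' goto ·  ←P1
  12='cd' goto b→17 d→13
  13='cdd' goto a→14
  14='cdda' goto a→15
  15='cddaa' goto e→16
  16='cddaae' goto ·  ←P2
  17='cdb' goto ·  ←P3

Failure links (BFS by depth):
  n1('c'): parent n0 fail=0; on 'c' 0 → fail=0;  out ∅∪∅=∅
  n6('b'): parent n0 fail=0; on 'b' 0 → fail=0;  out ∅∪∅=∅
  n2('ce'): parent n1 fail=0; on 'e' 0 → fail=0;  out ∅∪∅=∅
  n7('bb'): parent n6 fail=0; on 'b' 0 → fail=6;  out ∅∪∅=∅
  n12('cd'): parent n1 fail=0; on 'd' 0 → fail=0;  out ∅∪∅=∅
  n3('ceb'): parent n2 fail=0; on 'b' 0 → fail=6;  out ∅∪∅=∅
  n8('bba'): parent n7 fail=6; on 'a' 6→0 → fail=0;  out ∅∪∅=∅
  n13('cdd'): parent n12 fail=0; on 'd' 0 → fail=0;  out ∅∪∅=∅
  n17('cdb'): parent n12 fail=0; on 'b' 0 → fail=6;  out {3}∪∅={3}
  n4('cebb'): parent n3 fail=6; on 'b' 6 → fail=7;  out ∅∪∅=∅
  n9('bbac'): parent n8 fail=0; on 'c' 0 → fail=1;  out ∅∪∅=∅
  n14('cdda'): parent n13 fail=0; on 'a' 0 → fail=0;  out ∅∪∅=∅
  n5('cebba'): parent n4 fail=7; on 'a' 7 → fail=8;  out {0}∪∅={0}
  n10('bbacd'): parent n9 fail=1; on 'd' 1 → fail=12;  out ∅∪∅=∅
  n15('cddaa'): parent n14 fail=0; on 'a' 0 → fail=0;  out ∅∪∅=∅
  n11('bbacdb'): parent n10 fail=12; on 'b' 12 → fail=17;  out {1}∪{3}={1,3}
  n16('cddaae'): parent n15 fail=0; on 'e' 0 → fail=0;  out {2}∪∅={2}

Scan:
[0] read 'a'  n0⇒n0
[1] read 'e'  n0⇒n0
[2] read 'b'  n0⇒n6
[3] read 'b'  n6⇒n7
[4] read 'a'  n7⇒n8
[5] read 'c'  n8⇒n9
[6] read 'd'  n9⇒n10
[7] read 'b'  n10⇒n11  emit P1@[2:7],P3@[5:7]
[8] read 'a'  n11⇒n0 ·f
[9] read 'b'  n0⇒n6
[10] read 'e'  n6⇒n0 ·f
[11] read 'c'  n0⇒n1
[12] read 'd'  n1⇒n12
[13] read 'b'  n12⇒n17  emit P3@[11:13]
[14] read 'a'  n17⇒n0 ·f
[15] read 'a'  n0⇒n0
[16] read 'b'  n0⇒n6
[17] read 'c'  n6⇒n1 ·f
[18] read 'a'  n1⇒n0 ·f
[19] read 'c'  n0⇒n1
[20] read 'd'  n1⇒n12
[21] read 'd'  n12⇒n13
[22] read 'a'  n13⇒n14
[23] read 'a'  n14⇒n15
[24] read 'e'  n15⇒n16  emit P2@[19:24]
[25] read 'd'  n16⇒n0 ·f
[26] read 'b'  n0⇒n6
[27] read 'd'  n6⇒n0 ·f
[28] read 'b'  n0⇒n6
[29] read 'a'  n6⇒n0 ·f
[30] read 'c'  n0⇒n1
[31] read 'e'  n1⇒n2
[32] read 'c'  n2⇒n1 ·f
[33] read 'c'  n1⇒n1 ·f
[34] read 'd'  n1⇒n12

All matches (sorted): [[7,1],[7,3],[13,3],[24,2]]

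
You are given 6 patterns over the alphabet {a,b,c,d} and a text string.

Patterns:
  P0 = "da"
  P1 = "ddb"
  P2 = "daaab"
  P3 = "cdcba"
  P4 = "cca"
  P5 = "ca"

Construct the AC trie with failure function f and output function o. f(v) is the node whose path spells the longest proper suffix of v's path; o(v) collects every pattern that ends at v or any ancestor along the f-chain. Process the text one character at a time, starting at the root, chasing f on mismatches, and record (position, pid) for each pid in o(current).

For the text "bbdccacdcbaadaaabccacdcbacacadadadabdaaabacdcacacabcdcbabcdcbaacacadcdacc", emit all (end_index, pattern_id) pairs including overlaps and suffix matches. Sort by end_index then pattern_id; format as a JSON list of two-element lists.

Construct AC machine:
Trie (insert patterns):
  0='ε' goto c→8 d→1
  1='d' goto a→2 d→3
  2='da' goto a→5  ←P0
  3='dd' goto b→4
  4='ddb' goto ·  ←P1
  5='daa' goto a→6
  6='daaa' goto b→7
  7='daaab' goto ·  ←P2
  8='c' goto a→15 c→13 d→9
  9='cd' goto c→10
  10='cdc' goto b→11
  11='cdcb' goto a→12
  12='cdcba' goto ·  ←P3
  13='cc' goto a→14
  14='cca' goto ·  ←P4
  15='ca' goto ·  ←P5

BFS fail/out derivation:
  n1('d'): parent n0 fail=0; on 'd' 0 → fail=0;  out ∅∪∅=∅
  n8('c'): parent n0 fail=0; on 'c' 0 → fail=0;  out ∅∪∅=∅
  n2('da'): parent n1 fail=0; on 'a' 0 → fail=0;  out {0}∪∅={0}
  n3('dd'): parent n1 fail=0; on 'd' 0 → fail=1;  out ∅∪∅=∅
  n9('cd'): parent n8 fail=0; on 'd' 0 → fail=1;  out ∅∪∅=∅
  n13('cc'): parent n8 fail=0; on 'c' 0 → fail=8;  out ∅∪∅=∅
  n15('ca'): parent n8 fail=0; on 'a' 0 → fail=0;  out {5}∪∅={5}
  n4('ddb'): parent n3 fail=1; on 'b' 1→0 → fail=0;  out {1}∪∅={1}
  n5('daa'): parent n2 fail=0; on 'a' 0 → fail=0;  out ∅∪∅=∅
  n10('cdc'): parent n9 fail=1; on 'c' 1→0 → fail=8;  out ∅∪∅=∅
  n14('cca'): parent n13 fail=8; on 'a' 8 → fail=15;  out {4}∪{5}={4,5}
  n6('daaa'): parent n5 fail=0; on 'a' 0 → fail=0;  out ∅∪∅=∅
  n11('cdcb'): parent n10 fail=8; on 'b' 8→0 → fail=0;  out ∅∪∅=∅
  n7('daaab'): parent n6 fail=0; on 'b' 0 → fail=0;  out {2}∪∅={2}
  n12('cdcba'): parent n11 fail=0; on 'a' 0 → fail=0;  out {3}∪∅={3}

Scan:
[0] read 'b'  n0⇒n0
[1] read 'b'  n0⇒n0
[2] read 'd'  n0⇒n1
[3] read 'c'  n1⇒n8 (via fail)
[4] read 'c'  n8⇒n13
[5] read 'a'  n13⇒n14  emit P4@[3:5],P5@[4:5]
[6] read 'c'  n14⇒n8 (via fail)
[7] read 'd'  n8⇒n9
[8] read 'c'  n9⇒n10
[9] read 'b'  n10⇒n11
[10] read 'a'  n11⇒n12  emit P3@[6:10]
[11] read 'a'  n12⇒n0 (via fail)
[12] read 'd'  n0⇒n1
[13] read 'a'  n1⇒n2  emit P0@[12:13]
[14] read 'a'  n2⇒n5
[15] read 'a'  n5⇒n6
[16] read 'b'  n6⇒n7  emit P2@[12:16]
[17] read 'c'  n7⇒n8 (via fail)
[18] read 'c'  n8⇒n13
[19] read 'a'  n13⇒n14  emit P4@[17:19],P5@[18:19]
[20] read 'c'  n14⇒n8 (via fail)
[21] read 'd'  n8⇒n9
[22] read 'c'  n9⇒n10
[23] read 'b'  n10⇒n11
[24] read 'a'  n11⇒n12  emit P3@[20:24]
[25] read 'c'  n12⇒n8 (via fail)
[26] read 'a'  n8⇒n15  emit P5@[25:26]
[27] read 'c'  n15⇒n8 (via fail)
[28] read 'a'  n8⇒n15  emit P5@[27:28]
[29] read 'd'  n15⇒n1 (via fail)
[30] read 'a'  n1⇒n2  emit P0@[29:30]
[31] read 'd'  n2⇒n1 (via fail)
[32] read 'a'  n1⇒n2  emit P0@[31:32]
[33] read 'd'  n2⇒n1 (via fail)
[34] read 'a'  n1⇒n2  emit P0@[33:34]
[35] read 'b'  n2⇒n0 (via fail)
[36] read 'd'  n0⇒n1
[37] read 'a'  n1⇒n2  emit P0@[36:37]
[38] read 'a'  n2⇒n5
[39] read 'a'  n5⇒n6
[40] read 'b'  n6⇒n7  emit P2@[36:40]
[41] read 'a'  n7⇒n0 (via fail)
[42] read 'c'  n0⇒n8
[43] read 'd'  n8⇒n9
[44] read 'c'  n9⇒n10
[45] read 'a'  n10⇒n15 (via fail)  emit P5@[44:45]
[46] read 'c'  n15⇒n8 (via fail)
[47] read 'a'  n8⇒n15  emit P5@[46:47]
[48] read 'c'  n15⇒n8 (via fail)
[49] read 'a'  n8⇒n15  emit P5@[48:49]
[50] read 'b'  n15⇒n0 (via fail)
[51] read 'c'  n0⇒n8
[52] read 'd'  n8⇒n9
[53] read 'c'  n9⇒n10
[54] read 'b'  n10⇒n11
[55] read 'a'  n11⇒n12  emit P3@[51:55]
[56] read 'b'  n12⇒n0 (via fail)
[57] read 'c'  n0⇒n8
[58] read 'd'  n8⇒n9
[59] read 'c'  n9⇒n10
[60] read 'b'  n10⇒n11
[61] read 'a'  n11⇒n12  emit P3@[57:61]
[62] read 'a'  n12⇒n0 (via fail)
[63] read 'c'  n0⇒n8
[64] read 'a'  n8⇒n15  emit P5@[63:64]
[65] read 'c'  n15⇒n8 (via fail)
[66] read 'a'  n8⇒n15  emit P5@[65:66]
[67] read 'd'  n15⇒n1 (via fail)
[68] read 'c'  n1⇒n8 (via fail)
[69] read 'd'  n8⇒n9
[70] read 'a'  n9⇒n2 (via fail)  emit P0@[69:70]
[71] read 'c'  n2⇒n8 (via fail)
[72] read 'c'  n8⇒n13

All matches (sorted): [[5,4],[5,5],[10,3],[13,0],[16,2],[19,4],[19,5],[24,3],[26,5],[28,5],[30,0],[32,0],[34,0],[37,0],[40,2],[45,5],[47,5],[49,5],[55,3],[61,3],[64,5],[66,5],[70,0]]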